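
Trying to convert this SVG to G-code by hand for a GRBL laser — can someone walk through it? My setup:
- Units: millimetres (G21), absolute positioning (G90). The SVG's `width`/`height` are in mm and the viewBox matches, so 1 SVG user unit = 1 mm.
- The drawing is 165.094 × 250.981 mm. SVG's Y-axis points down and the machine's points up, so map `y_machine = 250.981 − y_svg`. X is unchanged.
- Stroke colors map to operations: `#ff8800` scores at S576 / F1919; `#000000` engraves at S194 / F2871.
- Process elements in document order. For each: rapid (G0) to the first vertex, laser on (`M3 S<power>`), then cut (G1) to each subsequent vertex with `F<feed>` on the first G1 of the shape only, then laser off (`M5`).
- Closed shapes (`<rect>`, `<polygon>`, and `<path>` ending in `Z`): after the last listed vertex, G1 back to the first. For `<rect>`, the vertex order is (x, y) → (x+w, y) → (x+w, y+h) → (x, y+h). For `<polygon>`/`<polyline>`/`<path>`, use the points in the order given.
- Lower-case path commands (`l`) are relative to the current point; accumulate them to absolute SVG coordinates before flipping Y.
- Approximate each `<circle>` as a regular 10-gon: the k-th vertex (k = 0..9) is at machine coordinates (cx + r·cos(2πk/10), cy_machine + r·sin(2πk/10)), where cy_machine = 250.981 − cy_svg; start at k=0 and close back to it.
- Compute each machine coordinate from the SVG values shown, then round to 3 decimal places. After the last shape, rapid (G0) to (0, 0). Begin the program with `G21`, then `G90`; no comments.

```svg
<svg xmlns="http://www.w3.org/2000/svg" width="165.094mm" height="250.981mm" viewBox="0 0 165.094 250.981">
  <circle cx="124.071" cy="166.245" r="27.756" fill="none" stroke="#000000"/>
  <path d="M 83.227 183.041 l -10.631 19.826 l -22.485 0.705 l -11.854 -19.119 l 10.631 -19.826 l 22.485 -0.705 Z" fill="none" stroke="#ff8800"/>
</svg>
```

viewBox `0 0 165.094 250.981` with mm width/height → 1 unit = 1 mm. Flip: y_m = 250.981 − y_svg.

**Shape 1** — `<circle>` circle, stroke `#000000` → engrave (S194, F2871). Machine vertices: (151.827,84.736) → (146.526,101.051) → (132.648,111.134) → (115.494,111.134) → (101.616,101.051) → (96.315,84.736) → (101.616,68.421) → (115.494,58.338) → (132.648,58.338) → (146.526,68.421) → (151.827,84.736). Closed: final G1 returns to the first vertex.

**Shape 2** — `<path>` regular polygon, stroke `#ff8800` → score (S576, F1919). Machine vertices: (83.227,67.940) → (72.596,48.114) → (50.111,47.409) → (38.257,66.528) → (48.888,86.354) → (71.373,87.059) → (83.227,67.940). Closed: final G1 returns to the first vertex.

G21
G90
G0 X151.827 Y84.736
M3 S194
G1 X146.526 Y101.051 F2871
G1 X132.648 Y111.134
G1 X115.494 Y111.134
G1 X101.616 Y101.051
G1 X96.315 Y84.736
G1 X101.616 Y68.421
G1 X115.494 Y58.338
G1 X132.648 Y58.338
G1 X146.526 Y68.421
G1 X151.827 Y84.736
M5
G0 X83.227 Y67.940
M3 S576
G1 X72.596 Y48.114 F1919
G1 X50.111 Y47.409
G1 X38.257 Y66.528
G1 X48.888 Y86.354
G1 X71.373 Y87.059
G1 X83.227 Y67.940
M5
G0 X0.000 Y0.000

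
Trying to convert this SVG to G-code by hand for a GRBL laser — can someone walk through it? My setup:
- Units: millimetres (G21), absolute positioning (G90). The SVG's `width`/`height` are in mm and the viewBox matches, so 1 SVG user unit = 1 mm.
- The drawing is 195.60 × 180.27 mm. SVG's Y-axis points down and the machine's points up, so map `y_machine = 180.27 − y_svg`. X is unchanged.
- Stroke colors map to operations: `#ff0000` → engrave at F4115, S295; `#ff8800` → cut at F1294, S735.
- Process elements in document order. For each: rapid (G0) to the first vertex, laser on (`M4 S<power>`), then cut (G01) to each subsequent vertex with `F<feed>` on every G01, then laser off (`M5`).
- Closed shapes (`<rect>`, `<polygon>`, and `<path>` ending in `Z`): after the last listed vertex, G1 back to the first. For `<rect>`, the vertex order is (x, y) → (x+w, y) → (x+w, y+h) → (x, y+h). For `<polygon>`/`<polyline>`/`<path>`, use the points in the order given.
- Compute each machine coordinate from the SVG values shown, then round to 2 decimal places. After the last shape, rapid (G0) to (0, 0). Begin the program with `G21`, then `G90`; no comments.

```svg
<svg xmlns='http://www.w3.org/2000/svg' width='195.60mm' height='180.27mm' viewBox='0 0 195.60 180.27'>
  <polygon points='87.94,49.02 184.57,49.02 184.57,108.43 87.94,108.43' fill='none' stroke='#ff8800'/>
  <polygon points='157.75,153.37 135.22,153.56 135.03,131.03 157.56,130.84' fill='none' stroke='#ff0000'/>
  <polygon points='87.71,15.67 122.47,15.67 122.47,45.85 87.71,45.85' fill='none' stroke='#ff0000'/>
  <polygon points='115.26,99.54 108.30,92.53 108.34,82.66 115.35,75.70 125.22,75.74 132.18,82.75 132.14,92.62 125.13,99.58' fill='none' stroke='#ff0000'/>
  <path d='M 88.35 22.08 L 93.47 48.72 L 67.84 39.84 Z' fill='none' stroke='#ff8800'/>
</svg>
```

G21
G90
G0 X87.94 Y131.25
M4 S735
G01 X184.57 Y131.25 F1294
G01 X184.57 Y71.84 F1294
G01 X87.94 Y71.84 F1294
G01 X87.94 Y131.25 F1294
M5
G0 X157.75 Y26.90
M4 S295
G01 X135.22 Y26.71 F4115
G01 X135.03 Y49.24 F4115
G01 X157.56 Y49.43 F4115
G01 X157.75 Y26.90 F4115
M5
G0 X87.71 Y164.60
M4 S295
G01 X122.47 Y164.60 F4115
G01 X122.47 Y134.42 F4115
G01 X87.71 Y134.42 F4115
G01 X87.71 Y164.60 F4115
M5
G0 X115.26 Y80.73
M4 S295
G01 X108.30 Y87.74 F4115
G01 X108.34 Y97.61 F4115
G01 X115.35 Y104.57 F4115
G01 X125.22 Y104.53 F4115
G01 X132.18 Y97.52 F4115
G01 X132.14 Y87.65 F4115
G01 X125.13 Y80.69 F4115
G01 X115.26 Y80.73 F4115
M5
G0 X88.35 Y158.19
M4 S735
G01 X93.47 Y131.55 F1294
G01 X67.84 Y140.43 F1294
G01 X88.35 Y158.19 F1294
M5
G0 X0.00 Y0.00

viewBox `0 0 195.60 180.27` with mm width/height → 1 unit = 1 mm. Flip: y_m = 180.27 − y_svg.

**Shape 1** — `<polygon>` rectangle, stroke `#ff8800` → cut (S735, F1294). Machine vertices: (87.94,131.25) → (184.57,131.25) → (184.57,71.84) → (87.94,71.84) → (87.94,131.25). Closed: final G1 returns to the first vertex.

**Shape 2** — `<polygon>` regular polygon, stroke `#ff0000` → engrave (S295, F4115). Machine vertices: (157.75,26.90) → (135.22,26.71) → (135.03,49.24) → (157.56,49.43) → (157.75,26.90). Closed: final G1 returns to the first vertex.

**Shape 3** — `<polygon>` rectangle, stroke `#ff0000` → engrave (S295, F4115). Machine vertices: (87.71,164.60) → (122.47,164.60) → (122.47,134.42) → (87.71,134.42) → (87.71,164.60). Closed: final G1 returns to the first vertex.

**Shape 4** — `<polygon>` regular polygon, stroke `#ff0000` → engrave (S295, F4115). Machine vertices: (115.26,80.73) → (108.30,87.74) → (108.34,97.61) → (115.35,104.57) → (125.22,104.53) → (132.18,97.52) → (132.14,87.65) → (125.13,80.69) → (115.26,80.73). Closed: final G1 returns to the first vertex.

**Shape 5** — `<path>` regular polygon, stroke `#ff8800` → cut (S735, F1294). Machine vertices: (88.35,158.19) → (93.47,131.55) → (67.84,140.43) → (88.35,158.19). Closed: final G1 returns to the first vertex.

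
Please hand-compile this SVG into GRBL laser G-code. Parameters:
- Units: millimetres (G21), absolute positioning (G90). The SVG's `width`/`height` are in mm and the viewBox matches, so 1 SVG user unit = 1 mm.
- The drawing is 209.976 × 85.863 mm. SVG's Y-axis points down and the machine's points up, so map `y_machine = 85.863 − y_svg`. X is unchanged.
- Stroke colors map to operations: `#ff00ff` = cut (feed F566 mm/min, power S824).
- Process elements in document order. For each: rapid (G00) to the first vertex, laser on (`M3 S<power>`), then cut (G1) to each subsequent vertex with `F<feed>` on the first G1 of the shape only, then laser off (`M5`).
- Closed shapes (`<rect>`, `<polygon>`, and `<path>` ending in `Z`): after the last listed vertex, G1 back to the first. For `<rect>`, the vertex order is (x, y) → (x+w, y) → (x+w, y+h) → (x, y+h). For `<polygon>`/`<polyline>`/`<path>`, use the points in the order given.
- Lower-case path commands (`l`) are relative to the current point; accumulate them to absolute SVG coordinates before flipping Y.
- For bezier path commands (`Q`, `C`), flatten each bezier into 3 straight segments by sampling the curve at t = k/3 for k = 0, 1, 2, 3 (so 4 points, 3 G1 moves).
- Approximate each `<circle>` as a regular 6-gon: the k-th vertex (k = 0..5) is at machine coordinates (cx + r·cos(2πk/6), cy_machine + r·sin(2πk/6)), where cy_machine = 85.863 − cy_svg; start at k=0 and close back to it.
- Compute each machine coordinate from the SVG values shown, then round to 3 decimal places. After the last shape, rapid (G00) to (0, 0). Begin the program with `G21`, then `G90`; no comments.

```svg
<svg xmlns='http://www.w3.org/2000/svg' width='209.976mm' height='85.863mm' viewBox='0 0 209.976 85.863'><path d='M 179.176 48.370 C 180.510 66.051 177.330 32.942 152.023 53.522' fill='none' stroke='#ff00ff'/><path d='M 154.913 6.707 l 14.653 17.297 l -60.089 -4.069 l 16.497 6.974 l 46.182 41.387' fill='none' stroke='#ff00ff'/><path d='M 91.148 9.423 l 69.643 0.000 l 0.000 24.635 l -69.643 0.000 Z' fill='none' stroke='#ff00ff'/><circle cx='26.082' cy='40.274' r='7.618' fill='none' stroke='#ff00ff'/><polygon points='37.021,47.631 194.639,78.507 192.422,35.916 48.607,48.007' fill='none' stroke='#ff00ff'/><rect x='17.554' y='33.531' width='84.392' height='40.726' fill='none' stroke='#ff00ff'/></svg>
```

G21
G90
G00 X179.176 Y37.493
M3 S824
G1 X178.353 Y32.872 F566
G1 X170.607 Y38.894
G1 X152.023 Y32.341
M5
G00 X154.913 Y79.156
M3 S824
G1 X169.566 Y61.859 F566
G1 X109.477 Y65.928
G1 X125.974 Y58.954
G1 X172.156 Y17.567
M5
G00 X91.148 Y76.440
M3 S824
G1 X160.791 Y76.440 F566
G1 X160.791 Y51.805
G1 X91.148 Y51.805
G1 X91.148 Y76.440
M5
G00 X33.700 Y45.589
M3 S824
G1 X29.891 Y52.186 F566
G1 X22.273 Y52.186
G1 X18.464 Y45.589
G1 X22.273 Y38.992
G1 X29.891 Y38.992
G1 X33.700 Y45.589
M5
G00 X37.021 Y38.232
M3 S824
G1 X194.639 Y7.356 F566
G1 X192.422 Y49.947
G1 X48.607 Y37.856
G1 X37.021 Y38.232
M5
G00 X17.554 Y52.332
M3 S824
G1 X101.946 Y52.332 F566
G1 X101.946 Y11.606
G1 X17.554 Y11.606
G1 X17.554 Y52.332
M5
G00 X0.000 Y0.000

Since the viewBox matches the mm dimensions, user units are millimetres directly. The only transform is the Y-flip y_m = 85.863 − y_svg.

Shape 1 is a cubic bezier drawn with `<path>`. Its stroke #ff00ff means cut at S824, F566. After flipping Y the toolpath is (179.176,37.493) → (178.353,32.872) → (170.607,38.894) → (152.023,32.341).

Shape 2 is a open polyline drawn with `<path>`. Its stroke #ff00ff means cut at S824, F566. After flipping Y the toolpath is (154.913,79.156) → (169.566,61.859) → (109.477,65.928) → (125.974,58.954) → (172.156,17.567).

Shape 3 is a rectangle drawn with `<path>`. Its stroke #ff00ff means cut at S824, F566. After flipping Y the toolpath is (91.148,76.440) → (160.791,76.440) → (160.791,51.805) → (91.148,51.805) → (91.148,76.440), returning to the start.

Shape 4 is a circle drawn with `<circle>`. Its stroke #ff00ff means cut at S824, F566. After flipping Y the toolpath is (33.700,45.589) → (29.891,52.186) → (22.273,52.186) → (18.464,45.589) → (22.273,38.992) → (29.891,38.992) → (33.700,45.589), returning to the start.

Shape 5 is a closed polygon drawn with `<polygon>`. Its stroke #ff00ff means cut at S824, F566. After flipping Y the toolpath is (37.021,38.232) → (194.639,7.356) → (192.422,49.947) → (48.607,37.856) → (37.021,38.232), returning to the start.

Shape 6 is a rectangle drawn with `<rect>`. Its stroke #ff00ff means cut at S824, F566. After flipping Y the toolpath is (17.554,52.332) → (101.946,52.332) → (101.946,11.606) → (17.554,11.606) → (17.554,52.332), returning to the start.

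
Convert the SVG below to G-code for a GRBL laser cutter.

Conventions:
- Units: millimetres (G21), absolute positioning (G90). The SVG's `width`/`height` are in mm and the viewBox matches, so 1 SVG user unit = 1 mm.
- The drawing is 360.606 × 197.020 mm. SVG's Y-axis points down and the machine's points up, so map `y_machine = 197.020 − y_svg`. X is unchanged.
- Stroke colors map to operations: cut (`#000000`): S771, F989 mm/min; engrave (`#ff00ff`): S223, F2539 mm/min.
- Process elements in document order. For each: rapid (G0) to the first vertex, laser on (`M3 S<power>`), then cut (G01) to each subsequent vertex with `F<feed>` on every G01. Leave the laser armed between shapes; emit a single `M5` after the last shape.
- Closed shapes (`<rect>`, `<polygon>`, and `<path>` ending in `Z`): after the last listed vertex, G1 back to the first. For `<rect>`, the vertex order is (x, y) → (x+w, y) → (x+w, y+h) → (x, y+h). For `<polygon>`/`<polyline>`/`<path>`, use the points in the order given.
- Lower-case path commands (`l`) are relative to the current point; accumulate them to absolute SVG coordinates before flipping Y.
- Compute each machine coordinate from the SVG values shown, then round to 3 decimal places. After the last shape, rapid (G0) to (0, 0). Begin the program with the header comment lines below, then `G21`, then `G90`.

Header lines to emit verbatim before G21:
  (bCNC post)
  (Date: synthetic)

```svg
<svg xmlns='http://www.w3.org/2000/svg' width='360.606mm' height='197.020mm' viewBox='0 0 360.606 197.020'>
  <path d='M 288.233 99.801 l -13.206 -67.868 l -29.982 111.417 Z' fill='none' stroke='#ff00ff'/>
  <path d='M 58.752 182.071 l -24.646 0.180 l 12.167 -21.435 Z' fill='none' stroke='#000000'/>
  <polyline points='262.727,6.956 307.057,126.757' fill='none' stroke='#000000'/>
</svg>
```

1 u = 1 mm; y_m = 197.020 − y.

[1] `<path>` closed polygon, #ff00ff→engrave S223 F2539: (288.233,97.219) → (275.027,165.087) → (245.045,53.670) → (288.233,97.219) (closed)

[2] `<path>` regular polygon, #000000→cut S771 F989: (58.752,14.949) → (34.106,14.769) → (46.273,36.204) → (58.752,14.949) (closed)

[3] `<polyline>` line segment, #000000→cut S771 F989: (262.727,190.064) → (307.057,70.263)

(bCNC post)
(Date: synthetic)
G21
G90
G0 X288.233 Y97.219
M3 S223
G01 X275.027 Y165.087 F2539
G01 X245.045 Y53.670 F2539
G01 X288.233 Y97.219 F2539
G0 X58.752 Y14.949
M3 S771
G01 X34.106 Y14.769 F989
G01 X46.273 Y36.204 F989
G01 X58.752 Y14.949 F989
G0 X262.727 Y190.064
M3 S771
G01 X307.057 Y70.263 F989
M5
G0 X0.000 Y0.000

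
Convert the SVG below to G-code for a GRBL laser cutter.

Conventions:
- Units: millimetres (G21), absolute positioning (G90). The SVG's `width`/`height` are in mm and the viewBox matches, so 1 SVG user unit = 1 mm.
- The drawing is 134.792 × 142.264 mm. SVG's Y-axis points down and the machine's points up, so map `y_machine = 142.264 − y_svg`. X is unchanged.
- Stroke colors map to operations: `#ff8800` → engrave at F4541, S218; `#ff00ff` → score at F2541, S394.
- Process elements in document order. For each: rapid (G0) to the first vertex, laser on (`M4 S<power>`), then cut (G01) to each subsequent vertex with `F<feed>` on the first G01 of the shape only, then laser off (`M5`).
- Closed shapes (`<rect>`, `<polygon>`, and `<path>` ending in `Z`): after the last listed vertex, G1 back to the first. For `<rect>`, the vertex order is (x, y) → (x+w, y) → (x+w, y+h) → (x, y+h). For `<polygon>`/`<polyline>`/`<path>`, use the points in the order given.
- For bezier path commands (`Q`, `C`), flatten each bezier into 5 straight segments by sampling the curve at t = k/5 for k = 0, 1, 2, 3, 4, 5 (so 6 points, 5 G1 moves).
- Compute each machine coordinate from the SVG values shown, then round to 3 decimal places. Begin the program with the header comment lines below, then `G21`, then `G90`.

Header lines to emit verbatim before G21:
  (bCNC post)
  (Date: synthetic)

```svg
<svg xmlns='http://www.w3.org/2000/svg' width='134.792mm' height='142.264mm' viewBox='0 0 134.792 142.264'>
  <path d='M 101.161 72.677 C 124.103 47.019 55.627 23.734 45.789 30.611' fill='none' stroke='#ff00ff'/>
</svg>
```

(bCNC post)
(Date: synthetic)
G21
G90
G0 X101.161 Y69.587
M4 S394
G01 X105.156 Y84.475 F2541
G01 X94.414 Y97.459
G01 X76.137 Y107.206
G01 X57.528 Y112.382
G01 X45.789 Y111.653
M5

Since the viewBox matches the mm dimensions, user units are millimetres directly. The only transform is the Y-flip y_m = 142.264 − y_svg.

Shape 1 is a cubic bezier drawn with `<path>`. Its stroke #ff00ff means score at S394, F2541. After flipping Y the toolpath is (101.161,69.587) → (105.156,84.475) → (94.414,97.459) → (76.137,107.206) → (57.528,112.382) → (45.789,111.653).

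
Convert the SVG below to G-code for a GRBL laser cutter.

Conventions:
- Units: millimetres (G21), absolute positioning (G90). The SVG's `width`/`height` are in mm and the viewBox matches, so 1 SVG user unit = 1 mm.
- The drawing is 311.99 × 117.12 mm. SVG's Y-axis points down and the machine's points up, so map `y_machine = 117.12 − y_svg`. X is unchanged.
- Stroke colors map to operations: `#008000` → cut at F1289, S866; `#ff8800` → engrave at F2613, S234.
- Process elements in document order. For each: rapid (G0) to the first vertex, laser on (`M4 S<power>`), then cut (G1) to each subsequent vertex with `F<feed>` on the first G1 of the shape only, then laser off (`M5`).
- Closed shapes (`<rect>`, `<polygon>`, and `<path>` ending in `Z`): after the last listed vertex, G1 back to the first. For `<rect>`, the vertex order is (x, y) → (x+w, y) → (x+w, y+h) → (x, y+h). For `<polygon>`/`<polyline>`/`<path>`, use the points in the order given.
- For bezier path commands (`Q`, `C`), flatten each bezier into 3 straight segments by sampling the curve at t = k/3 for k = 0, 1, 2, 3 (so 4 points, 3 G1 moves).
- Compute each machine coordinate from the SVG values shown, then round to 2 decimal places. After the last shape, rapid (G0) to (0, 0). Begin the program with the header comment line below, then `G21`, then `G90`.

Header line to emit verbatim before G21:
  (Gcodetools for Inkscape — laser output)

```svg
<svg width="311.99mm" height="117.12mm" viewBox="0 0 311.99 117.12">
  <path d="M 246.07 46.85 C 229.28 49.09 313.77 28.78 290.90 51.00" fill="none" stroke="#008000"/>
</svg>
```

1 u = 1 mm; y_m = 117.12 − y.

[1] `<path>` cubic bezier, #008000→cut S866 F1289: (246.07,70.27) → (255.31,73.14) → (285.71,76.57) → (290.90,66.12)

(Gcodetools for Inkscape — laser output)
G21
G90
G0 X246.07 Y70.27
M4 S866
G1 X255.31 Y73.14 F1289
G1 X285.71 Y76.57
G1 X290.90 Y66.12
M5
G0 X0.00 Y0.00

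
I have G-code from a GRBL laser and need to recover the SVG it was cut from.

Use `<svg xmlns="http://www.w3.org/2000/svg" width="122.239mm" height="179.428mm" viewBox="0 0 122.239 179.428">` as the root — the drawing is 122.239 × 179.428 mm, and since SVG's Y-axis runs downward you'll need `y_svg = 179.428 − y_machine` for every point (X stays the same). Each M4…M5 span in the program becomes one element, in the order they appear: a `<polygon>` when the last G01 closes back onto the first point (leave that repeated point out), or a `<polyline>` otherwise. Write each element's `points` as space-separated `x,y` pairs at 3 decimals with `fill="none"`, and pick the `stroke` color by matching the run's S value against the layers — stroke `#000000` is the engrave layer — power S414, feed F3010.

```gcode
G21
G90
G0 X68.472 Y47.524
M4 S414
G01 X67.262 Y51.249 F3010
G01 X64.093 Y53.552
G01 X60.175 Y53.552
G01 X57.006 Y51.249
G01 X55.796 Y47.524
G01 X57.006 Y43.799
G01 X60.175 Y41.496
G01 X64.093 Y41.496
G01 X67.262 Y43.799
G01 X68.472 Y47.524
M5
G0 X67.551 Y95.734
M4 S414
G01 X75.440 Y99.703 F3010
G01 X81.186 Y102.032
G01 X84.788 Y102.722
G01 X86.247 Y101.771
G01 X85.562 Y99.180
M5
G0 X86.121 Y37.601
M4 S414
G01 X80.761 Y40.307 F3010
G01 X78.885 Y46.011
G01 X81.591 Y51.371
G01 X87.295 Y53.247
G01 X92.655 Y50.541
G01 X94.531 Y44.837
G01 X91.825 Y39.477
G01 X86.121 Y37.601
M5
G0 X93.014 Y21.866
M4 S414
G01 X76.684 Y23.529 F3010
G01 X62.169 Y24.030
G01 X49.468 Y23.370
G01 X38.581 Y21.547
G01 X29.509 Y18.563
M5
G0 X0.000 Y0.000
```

y_svg = 179.428 − y_m. Every run uses S414, so all elements get stroke `#000000` (engrave).

[1] closed run; points: 68.472,131.904 67.262,128.179 64.093,125.876 60.175,125.876 57.006,128.179 55.796,131.904 57.006,135.629 60.175,137.932 64.093,137.932 67.262,135.629

[2] open run; points: 67.551,83.694 75.440,79.725 81.186,77.396 84.788,76.706 86.247,77.657 85.562,80.248

[3] closed run; points: 86.121,141.827 80.761,139.121 78.885,133.417 81.591,128.057 87.295,126.181 92.655,128.887 94.531,134.591 91.825,139.951

[4] open run; points: 93.014,157.562 76.684,155.899 62.169,155.398 49.468,156.058 38.581,157.881 29.509,160.865

<svg xmlns="http://www.w3.org/2000/svg" width="122.239mm" height="179.428mm" viewBox="0 0 122.239 179.428">
  <polygon points="68.472,131.904 67.262,128.179 64.093,125.876 60.175,125.876 57.006,128.179 55.796,131.904 57.006,135.629 60.175,137.932 64.093,137.932 67.262,135.629" fill="none" stroke="#000000"/>
  <polyline points="67.551,83.694 75.440,79.725 81.186,77.396 84.788,76.706 86.247,77.657 85.562,80.248" fill="none" stroke="#000000"/>
  <polygon points="86.121,141.827 80.761,139.121 78.885,133.417 81.591,128.057 87.295,126.181 92.655,128.887 94.531,134.591 91.825,139.951" fill="none" stroke="#000000"/>
  <polyline points="93.014,157.562 76.684,155.899 62.169,155.398 49.468,156.058 38.581,157.881 29.509,160.865" fill="none" stroke="#000000"/>
</svg>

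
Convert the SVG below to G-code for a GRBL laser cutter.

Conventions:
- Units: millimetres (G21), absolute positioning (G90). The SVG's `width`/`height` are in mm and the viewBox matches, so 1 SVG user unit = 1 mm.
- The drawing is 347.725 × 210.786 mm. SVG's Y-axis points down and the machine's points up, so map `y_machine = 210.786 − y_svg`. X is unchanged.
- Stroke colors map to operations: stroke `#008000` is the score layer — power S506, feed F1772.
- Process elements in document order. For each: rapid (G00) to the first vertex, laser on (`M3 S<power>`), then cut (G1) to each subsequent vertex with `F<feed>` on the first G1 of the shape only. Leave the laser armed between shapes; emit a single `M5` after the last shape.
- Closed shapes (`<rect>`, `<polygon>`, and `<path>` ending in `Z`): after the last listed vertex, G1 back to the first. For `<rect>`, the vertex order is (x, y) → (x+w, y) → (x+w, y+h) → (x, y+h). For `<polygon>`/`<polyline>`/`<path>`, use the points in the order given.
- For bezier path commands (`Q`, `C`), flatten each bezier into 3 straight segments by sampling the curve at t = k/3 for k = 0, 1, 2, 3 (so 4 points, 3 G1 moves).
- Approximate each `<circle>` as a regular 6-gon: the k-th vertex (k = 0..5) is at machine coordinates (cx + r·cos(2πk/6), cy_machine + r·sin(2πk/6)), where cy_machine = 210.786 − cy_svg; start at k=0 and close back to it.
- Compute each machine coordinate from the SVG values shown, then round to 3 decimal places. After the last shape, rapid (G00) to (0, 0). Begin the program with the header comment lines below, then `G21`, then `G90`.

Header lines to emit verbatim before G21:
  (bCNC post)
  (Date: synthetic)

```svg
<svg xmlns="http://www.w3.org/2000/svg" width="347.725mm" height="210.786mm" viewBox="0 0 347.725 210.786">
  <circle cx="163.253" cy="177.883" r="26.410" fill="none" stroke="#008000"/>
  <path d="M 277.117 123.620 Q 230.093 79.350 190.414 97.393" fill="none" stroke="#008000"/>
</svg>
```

viewBox `0 0 347.725 210.786` with mm width/height → 1 unit = 1 mm. Flip: y_m = 210.786 − y_svg.

**Shape 1** — `<circle>` circle, stroke `#008000` → score (S506, F1772). Machine vertices: (189.663,32.903) → (176.458,55.775) → (150.048,55.775) → (136.843,32.903) → (150.048,10.031) → (176.458,10.031) → (189.663,32.903). Closed: final G1 returns to the first vertex.

**Shape 2** — `<path>` quadratic bezier, stroke `#008000` → score (S506, F1772). Control points (SVG): P0=(277.117,123.620), P1=(230.093,79.350), P2=(190.414,97.393); sampled at t=k/3. Machine vertices: (277.117,87.166) → (246.584,109.756) → (217.683,118.498) → (190.414,113.393). Open path.

(bCNC post)
(Date: synthetic)
G21
G90
G00 X189.663 Y32.903
M3 S506
G1 X176.458 Y55.775 F1772
G1 X150.048 Y55.775
G1 X136.843 Y32.903
G1 X150.048 Y10.031
G1 X176.458 Y10.031
G1 X189.663 Y32.903
G00 X277.117 Y87.166
M3 S506
G1 X246.584 Y109.756 F1772
G1 X217.683 Y118.498
G1 X190.414 Y113.393
M5
G00 X0.000 Y0.000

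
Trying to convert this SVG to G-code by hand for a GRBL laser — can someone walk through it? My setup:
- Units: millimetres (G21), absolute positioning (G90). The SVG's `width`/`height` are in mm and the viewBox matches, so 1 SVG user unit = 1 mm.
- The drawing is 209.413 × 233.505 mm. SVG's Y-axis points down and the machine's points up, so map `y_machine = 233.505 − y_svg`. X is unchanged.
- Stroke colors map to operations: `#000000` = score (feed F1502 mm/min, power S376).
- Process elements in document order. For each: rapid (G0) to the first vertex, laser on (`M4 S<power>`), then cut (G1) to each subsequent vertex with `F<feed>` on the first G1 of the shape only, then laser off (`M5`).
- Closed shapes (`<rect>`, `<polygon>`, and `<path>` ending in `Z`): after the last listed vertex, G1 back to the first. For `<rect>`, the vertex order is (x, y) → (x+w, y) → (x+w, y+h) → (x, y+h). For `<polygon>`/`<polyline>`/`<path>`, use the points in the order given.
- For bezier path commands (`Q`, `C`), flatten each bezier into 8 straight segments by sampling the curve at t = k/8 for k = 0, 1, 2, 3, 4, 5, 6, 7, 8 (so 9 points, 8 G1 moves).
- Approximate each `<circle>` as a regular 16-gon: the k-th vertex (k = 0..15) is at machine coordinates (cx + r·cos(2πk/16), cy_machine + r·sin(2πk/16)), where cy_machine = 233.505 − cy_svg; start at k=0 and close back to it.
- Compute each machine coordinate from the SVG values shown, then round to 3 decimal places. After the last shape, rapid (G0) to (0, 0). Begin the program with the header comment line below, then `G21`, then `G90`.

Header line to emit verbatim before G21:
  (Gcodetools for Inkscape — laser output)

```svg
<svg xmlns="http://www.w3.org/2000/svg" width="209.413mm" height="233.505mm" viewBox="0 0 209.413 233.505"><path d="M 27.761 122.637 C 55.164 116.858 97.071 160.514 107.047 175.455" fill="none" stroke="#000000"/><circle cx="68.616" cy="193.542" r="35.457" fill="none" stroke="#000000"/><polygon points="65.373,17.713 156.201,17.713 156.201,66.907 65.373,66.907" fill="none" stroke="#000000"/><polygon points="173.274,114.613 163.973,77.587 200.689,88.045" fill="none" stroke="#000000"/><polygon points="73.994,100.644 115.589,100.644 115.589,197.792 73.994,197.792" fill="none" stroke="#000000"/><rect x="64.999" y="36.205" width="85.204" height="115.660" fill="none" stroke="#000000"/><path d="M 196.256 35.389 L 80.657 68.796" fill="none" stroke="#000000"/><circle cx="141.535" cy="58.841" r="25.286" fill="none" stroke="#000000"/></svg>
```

(Gcodetools for Inkscape — laser output)
G21
G90
G0 X27.761 Y110.868
M4 S376
G1 X38.626 Y110.870 F1502
G1 X50.307 Y107.154
G1 X62.260 Y100.635
G1 X73.939 Y92.229
G1 X84.802 Y82.852
G1 X94.303 Y73.419
G1 X101.900 Y64.846
G1 X107.047 Y58.050
M5
G0 X104.073 Y39.963
M4 S376
G1 X101.374 Y53.532 F1502
G1 X93.688 Y65.035
G1 X82.185 Y72.721
G1 X68.616 Y75.420
G1 X55.047 Y72.721
G1 X43.544 Y65.035
G1 X35.858 Y53.532
G1 X33.159 Y39.963
G1 X35.858 Y26.394
G1 X43.544 Y14.891
G1 X55.047 Y7.205
G1 X68.616 Y4.506
G1 X82.185 Y7.205
G1 X93.688 Y14.891
G1 X101.374 Y26.394
G1 X104.073 Y39.963
M5
G0 X65.373 Y215.792
M4 S376
G1 X156.201 Y215.792 F1502
G1 X156.201 Y166.598
G1 X65.373 Y166.598
G1 X65.373 Y215.792
M5
G0 X173.274 Y118.892
M4 S376
G1 X163.973 Y155.918 F1502
G1 X200.689 Y145.460
G1 X173.274 Y118.892
M5
G0 X73.994 Y132.861
M4 S376
G1 X115.589 Y132.861 F1502
G1 X115.589 Y35.713
G1 X73.994 Y35.713
G1 X73.994 Y132.861
M5
G0 X64.999 Y197.300
M4 S376
G1 X150.203 Y197.300 F1502
G1 X150.203 Y81.640
G1 X64.999 Y81.640
G1 X64.999 Y197.300
M5
G0 X196.256 Y198.116
M4 S376
G1 X80.657 Y164.709 F1502
M5
G0 X166.821 Y174.664
M4 S376
G1 X164.896 Y184.341 F1502
G1 X159.415 Y192.544
G1 X151.212 Y198.025
G1 X141.535 Y199.950
G1 X131.858 Y198.025
G1 X123.655 Y192.544
G1 X118.174 Y184.341
G1 X116.249 Y174.664
G1 X118.174 Y164.987
G1 X123.655 Y156.784
G1 X131.858 Y151.303
G1 X141.535 Y149.378
G1 X151.212 Y151.303
G1 X159.415 Y156.784
G1 X164.896 Y164.987
G1 X166.821 Y174.664
M5
G0 X0.000 Y0.000

viewBox `0 0 209.413 233.505` with mm width/height → 1 unit = 1 mm. Flip: y_m = 233.505 − y_svg.

**Shape 1** — `<path>` cubic bezier, stroke `#000000` → score (S376, F1502). Control points (SVG): P0=(27.761,122.637), P1=(55.164,116.858), P2=(97.071,160.514), P3=(107.047,175.455); sampled at t=k/8. Machine vertices: (27.761,110.868) → (38.626,110.870) → (50.307,107.154) → (62.260,100.635) → (73.939,92.229) → (84.802,82.852) → (94.303,73.419) → (101.900,64.846) → (107.047,58.050). Open path.

**Shape 2** — `<circle>` circle, stroke `#000000` → score (S376, F1502). Machine vertices: (104.073,39.963) → (101.374,53.532) → (93.688,65.035) → (82.185,72.721) → (68.616,75.420) → (55.047,72.721) → (43.544,65.035) → (35.858,53.532) → (33.159,39.963) → (35.858,26.394) → (43.544,14.891) → (55.047,7.205) → (68.616,4.506) → (82.185,7.205) → (93.688,14.891) → (101.374,26.394) → (104.073,39.963). Closed: final G1 returns to the first vertex.

**Shape 3** — `<polygon>` rectangle, stroke `#000000` → score (S376, F1502). Machine vertices: (65.373,215.792) → (156.201,215.792) → (156.201,166.598) → (65.373,166.598) → (65.373,215.792). Closed: final G1 returns to the first vertex.

**Shape 4** — `<polygon>` regular polygon, stroke `#000000` → score (S376, F1502). Machine vertices: (173.274,118.892) → (163.973,155.918) → (200.689,145.460) → (173.274,118.892). Closed: final G1 returns to the first vertex.

**Shape 5** — `<polygon>` rectangle, stroke `#000000` → score (S376, F1502). Machine vertices: (73.994,132.861) → (115.589,132.861) → (115.589,35.713) → (73.994,35.713) → (73.994,132.861). Closed: final G1 returns to the first vertex.

**Shape 6** — `<rect>` rectangle, stroke `#000000` → score (S376, F1502). Machine vertices: (64.999,197.300) → (150.203,197.300) → (150.203,81.640) → (64.999,81.640) → (64.999,197.300). Closed: final G1 returns to the first vertex.

**Shape 7** — `<path>` line segment, stroke `#000000` → score (S376, F1502). Machine vertices: (196.256,198.116) → (80.657,164.709). Open path.

**Shape 8** — `<circle>` circle, stroke `#000000` → score (S376, F1502). Machine vertices: (166.821,174.664) → (164.896,184.341) → (159.415,192.544) → (151.212,198.025) → (141.535,199.950) → (131.858,198.025) → (123.655,192.544) → (118.174,184.341) → (116.249,174.664) → (118.174,164.987) → (123.655,156.784) → (131.858,151.303) → (141.535,149.378) → (151.212,151.303) → (159.415,156.784) → (164.896,164.987) → (166.821,174.664). Closed: final G1 returns to the first vertex.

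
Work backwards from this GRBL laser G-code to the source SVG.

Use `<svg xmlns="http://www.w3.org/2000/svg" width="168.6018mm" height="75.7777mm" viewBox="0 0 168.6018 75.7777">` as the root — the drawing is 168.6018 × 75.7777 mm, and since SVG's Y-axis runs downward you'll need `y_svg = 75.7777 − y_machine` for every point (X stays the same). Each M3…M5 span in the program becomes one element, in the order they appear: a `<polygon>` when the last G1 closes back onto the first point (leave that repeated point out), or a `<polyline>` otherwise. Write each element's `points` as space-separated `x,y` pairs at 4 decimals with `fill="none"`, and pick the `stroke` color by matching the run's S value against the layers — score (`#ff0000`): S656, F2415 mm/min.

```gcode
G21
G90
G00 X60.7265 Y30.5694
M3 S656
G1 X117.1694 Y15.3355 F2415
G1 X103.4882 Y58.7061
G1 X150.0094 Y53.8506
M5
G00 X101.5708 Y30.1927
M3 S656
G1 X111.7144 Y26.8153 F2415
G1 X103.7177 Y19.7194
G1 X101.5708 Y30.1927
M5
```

Machine Y-up, SVG Y-down with viewBox height 75.7777, so y_svg = 75.7777 − y_machine; X carries over. Every run uses S656, so all elements get stroke `#ff0000` (score).

Run 1: The run is open, so emit a `<polyline>` with points (Y-flipped): 60.7265,45.2083 117.1694,60.4422 103.4882,17.0716 150.0094,21.9271.

Run 2: The run returns to its start, so emit a `<polygon>` with points (Y-flipped): 101.5708,45.5850 111.7144,48.9624 103.7177,56.0583.

<svg xmlns="http://www.w3.org/2000/svg" width="168.6018mm" height="75.7777mm" viewBox="0 0 168.6018 75.7777">
  <polyline points="60.7265,45.2083 117.1694,60.4422 103.4882,17.0716 150.0094,21.9271" fill="none" stroke="#ff0000"/>
  <polygon points="101.5708,45.5850 111.7144,48.9624 103.7177,56.0583" fill="none" stroke="#ff0000"/>
</svg>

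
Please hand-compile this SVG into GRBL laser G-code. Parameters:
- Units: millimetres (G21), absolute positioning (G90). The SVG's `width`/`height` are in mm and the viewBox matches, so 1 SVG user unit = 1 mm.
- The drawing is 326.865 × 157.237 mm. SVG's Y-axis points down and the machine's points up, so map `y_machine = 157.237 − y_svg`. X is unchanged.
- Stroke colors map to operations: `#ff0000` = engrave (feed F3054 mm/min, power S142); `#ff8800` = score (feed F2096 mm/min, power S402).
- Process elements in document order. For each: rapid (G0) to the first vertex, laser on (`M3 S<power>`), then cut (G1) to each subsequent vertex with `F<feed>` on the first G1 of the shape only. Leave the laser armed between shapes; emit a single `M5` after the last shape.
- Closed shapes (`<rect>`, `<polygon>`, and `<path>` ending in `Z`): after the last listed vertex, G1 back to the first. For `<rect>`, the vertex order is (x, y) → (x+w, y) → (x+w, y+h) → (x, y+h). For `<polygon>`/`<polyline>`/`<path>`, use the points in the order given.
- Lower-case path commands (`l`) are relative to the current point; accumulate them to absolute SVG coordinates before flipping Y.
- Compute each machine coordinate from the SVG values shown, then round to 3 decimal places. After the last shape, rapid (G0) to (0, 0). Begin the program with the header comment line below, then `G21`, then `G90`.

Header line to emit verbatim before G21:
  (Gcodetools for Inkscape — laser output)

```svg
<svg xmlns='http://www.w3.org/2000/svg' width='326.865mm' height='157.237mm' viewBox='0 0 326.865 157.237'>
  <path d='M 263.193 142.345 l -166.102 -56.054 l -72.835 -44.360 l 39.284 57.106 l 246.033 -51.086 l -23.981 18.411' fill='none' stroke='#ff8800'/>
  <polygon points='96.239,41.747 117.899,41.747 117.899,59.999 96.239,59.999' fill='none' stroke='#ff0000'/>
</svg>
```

(Gcodetools for Inkscape — laser output)
G21
G90
G0 X263.193 Y14.892
M3 S402
G1 X97.091 Y70.946 F2096
G1 X24.256 Y115.306
G1 X63.540 Y58.200
G1 X309.573 Y109.286
G1 X285.592 Y90.875
G0 X96.239 Y115.490
M3 S142
G1 X117.899 Y115.490 F3054
G1 X117.899 Y97.238
G1 X96.239 Y97.238
G1 X96.239 Y115.490
M5
G0 X0.000 Y0.000

viewBox `0 0 326.865 157.237` with mm width/height → 1 unit = 1 mm. Flip: y_m = 157.237 − y_svg.

**Shape 1** — `<path>` open polyline, stroke `#ff8800` → score (S402, F2096). Machine vertices: (263.193,14.892) → (97.091,70.946) → (24.256,115.306) → (63.540,58.200) → (309.573,109.286) → (285.592,90.875). Open path.

**Shape 2** — `<polygon>` rectangle, stroke `#ff0000` → engrave (S142, F3054). Machine vertices: (96.239,115.490) → (117.899,115.490) → (117.899,97.238) → (96.239,97.238) → (96.239,115.490). Closed: final G1 returns to the first vertex.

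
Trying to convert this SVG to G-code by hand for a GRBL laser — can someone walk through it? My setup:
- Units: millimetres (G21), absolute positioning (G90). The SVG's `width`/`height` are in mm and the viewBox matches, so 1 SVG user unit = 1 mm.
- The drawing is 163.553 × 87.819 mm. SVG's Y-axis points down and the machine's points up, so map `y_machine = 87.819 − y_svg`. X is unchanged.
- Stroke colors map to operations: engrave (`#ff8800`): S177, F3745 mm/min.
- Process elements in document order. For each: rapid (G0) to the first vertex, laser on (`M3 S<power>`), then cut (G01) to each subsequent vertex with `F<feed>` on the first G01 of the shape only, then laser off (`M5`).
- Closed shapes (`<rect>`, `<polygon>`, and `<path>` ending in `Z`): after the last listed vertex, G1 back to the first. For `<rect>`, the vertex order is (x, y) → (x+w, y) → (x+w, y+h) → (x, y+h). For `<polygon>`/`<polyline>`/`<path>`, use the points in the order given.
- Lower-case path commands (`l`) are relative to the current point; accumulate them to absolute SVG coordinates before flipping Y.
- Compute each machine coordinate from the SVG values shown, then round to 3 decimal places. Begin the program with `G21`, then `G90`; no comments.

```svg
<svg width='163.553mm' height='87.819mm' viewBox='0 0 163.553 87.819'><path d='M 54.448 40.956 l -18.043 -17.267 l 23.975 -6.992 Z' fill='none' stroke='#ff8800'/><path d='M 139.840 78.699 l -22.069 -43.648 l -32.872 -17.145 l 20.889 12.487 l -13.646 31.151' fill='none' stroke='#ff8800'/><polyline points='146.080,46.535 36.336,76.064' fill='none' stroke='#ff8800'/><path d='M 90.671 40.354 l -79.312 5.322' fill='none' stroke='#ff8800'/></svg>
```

G21
G90
G0 X54.448 Y46.863
M3 S177
G01 X36.405 Y64.130 F3745
G01 X60.380 Y71.122
G01 X54.448 Y46.863
M5
G0 X139.840 Y9.120
M3 S177
G01 X117.771 Y52.768 F3745
G01 X84.899 Y69.913
G01 X105.788 Y57.426
G01 X92.142 Y26.275
M5
G0 X146.080 Y41.284
M3 S177
G01 X36.336 Y11.755 F3745
M5
G0 X90.671 Y47.465
M3 S177
G01 X11.359 Y42.143 F3745
M5

Since the viewBox matches the mm dimensions, user units are millimetres directly. The only transform is the Y-flip y_m = 87.819 − y_svg.

Shape 1 is a regular polygon drawn with `<path>`. Its stroke #ff8800 means engrave at S177, F3745. After flipping Y the toolpath is (54.448,46.863) → (36.405,64.130) → (60.380,71.122) → (54.448,46.863), returning to the start.

Shape 2 is a open polyline drawn with `<path>`. Its stroke #ff8800 means engrave at S177, F3745. After flipping Y the toolpath is (139.840,9.120) → (117.771,52.768) → (84.899,69.913) → (105.788,57.426) → (92.142,26.275).

Shape 3 is a line segment drawn with `<polyline>`. Its stroke #ff8800 means engrave at S177, F3745. After flipping Y the toolpath is (146.080,41.284) → (36.336,11.755).

Shape 4 is a line segment drawn with `<path>`. Its stroke #ff8800 means engrave at S177, F3745. After flipping Y the toolpath is (90.671,47.465) → (11.359,42.143).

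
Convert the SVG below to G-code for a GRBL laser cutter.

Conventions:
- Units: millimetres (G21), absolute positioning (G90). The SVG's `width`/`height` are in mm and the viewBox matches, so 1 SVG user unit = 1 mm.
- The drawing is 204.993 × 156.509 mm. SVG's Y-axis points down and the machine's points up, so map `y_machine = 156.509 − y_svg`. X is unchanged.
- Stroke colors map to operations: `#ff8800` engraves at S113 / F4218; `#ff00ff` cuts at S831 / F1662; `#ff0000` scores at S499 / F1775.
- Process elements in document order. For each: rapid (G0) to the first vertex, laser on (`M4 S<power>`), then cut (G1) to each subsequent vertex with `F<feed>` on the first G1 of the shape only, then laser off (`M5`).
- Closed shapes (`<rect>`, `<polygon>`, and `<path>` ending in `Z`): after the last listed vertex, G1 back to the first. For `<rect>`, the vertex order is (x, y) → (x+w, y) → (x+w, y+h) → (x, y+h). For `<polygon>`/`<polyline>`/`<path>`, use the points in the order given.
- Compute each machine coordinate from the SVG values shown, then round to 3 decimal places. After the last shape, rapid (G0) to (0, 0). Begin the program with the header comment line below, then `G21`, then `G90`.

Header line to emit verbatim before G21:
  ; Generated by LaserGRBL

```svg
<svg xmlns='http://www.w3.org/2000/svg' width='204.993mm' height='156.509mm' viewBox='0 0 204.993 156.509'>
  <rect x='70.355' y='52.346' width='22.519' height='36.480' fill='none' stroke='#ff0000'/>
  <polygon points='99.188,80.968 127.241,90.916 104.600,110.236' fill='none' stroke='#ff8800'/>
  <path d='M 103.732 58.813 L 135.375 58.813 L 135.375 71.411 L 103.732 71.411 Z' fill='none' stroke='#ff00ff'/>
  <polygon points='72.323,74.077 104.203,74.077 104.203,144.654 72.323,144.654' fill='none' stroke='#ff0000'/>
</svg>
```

; Generated by LaserGRBL
G21
G90
G0 X70.355 Y104.163
M4 S499
G1 X92.874 Y104.163 F1775
G1 X92.874 Y67.683
G1 X70.355 Y67.683
G1 X70.355 Y104.163
M5
G0 X99.188 Y75.541
M4 S113
G1 X127.241 Y65.593 F4218
G1 X104.600 Y46.273
G1 X99.188 Y75.541
M5
G0 X103.732 Y97.696
M4 S831
G1 X135.375 Y97.696 F1662
G1 X135.375 Y85.098
G1 X103.732 Y85.098
G1 X103.732 Y97.696
M5
G0 X72.323 Y82.432
M4 S499
G1 X104.203 Y82.432 F1775
G1 X104.203 Y11.855
G1 X72.323 Y11.855
G1 X72.323 Y82.432
M5
G0 X0.000 Y0.000

viewBox `0 0 204.993 156.509` with mm width/height → 1 unit = 1 mm. Flip: y_m = 156.509 − y_svg.

**Shape 1** — `<rect>` rectangle, stroke `#ff0000` → score (S499, F1775). Machine vertices: (70.355,104.163) → (92.874,104.163) → (92.874,67.683) → (70.355,67.683) → (70.355,104.163). Closed: final G1 returns to the first vertex.

**Shape 2** — `<polygon>` regular polygon, stroke `#ff8800` → engrave (S113, F4218). Machine vertices: (99.188,75.541) → (127.241,65.593) → (104.600,46.273) → (99.188,75.541). Closed: final G1 returns to the first vertex.

**Shape 3** — `<path>` rectangle, stroke `#ff00ff` → cut (S831, F1662). Machine vertices: (103.732,97.696) → (135.375,97.696) → (135.375,85.098) → (103.732,85.098) → (103.732,97.696). Closed: final G1 returns to the first vertex.

**Shape 4** — `<polygon>` rectangle, stroke `#ff0000` → score (S499, F1775). Machine vertices: (72.323,82.432) → (104.203,82.432) → (104.203,11.855) → (72.323,11.855) → (72.323,82.432). Closed: final G1 returns to the first vertex.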